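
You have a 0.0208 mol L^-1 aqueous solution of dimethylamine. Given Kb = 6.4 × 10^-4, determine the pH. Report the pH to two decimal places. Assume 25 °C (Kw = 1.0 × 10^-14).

pH = 11.52

(CH3)2NH + H2O ⇌ (CH3)2NH2+ + OH-
Kb = [OH-]²/(0.0208 − [OH-]) = 6.4 × 10^-4
The 5% rule fails; solving [OH-]² + Kb·[OH-] − Kb·C₀ = 0 exactly:
[OH-] = [−0.00064 + √(0.00064² + 5.32e-05)]/2 = 3.34 × 10^-3 M
pOH = 2.48, so pH = 14.00 − pOH = 11.52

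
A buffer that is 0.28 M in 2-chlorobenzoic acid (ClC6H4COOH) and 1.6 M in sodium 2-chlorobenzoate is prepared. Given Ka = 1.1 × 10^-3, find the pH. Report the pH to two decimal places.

pKa = −log(1.1 × 10^-3) = 2.959
Henderson–Hasselbalch: pH = pKa + log([ClC6H4COO-]/[ClC6H4COOH]) = 2.959 + log(1.6/0.28)
pH = 2.959 + (+0.757) = 3.72

pH = 3.72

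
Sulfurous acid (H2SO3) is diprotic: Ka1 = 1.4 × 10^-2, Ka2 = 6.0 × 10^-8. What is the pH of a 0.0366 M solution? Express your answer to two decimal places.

Since Ka1 ≫ Ka2, the first ionization dominates [H+].
Ka1 = x²/(0.0366 − x) = 1.4 × 10^-2
Solving the quadratic: x = (−Ka1 + √(Ka1² + 4·Ka1·C₀))/2 = 1.67 × 10^-2 M
pH = −log(1.67 × 10^-2) = 1.78

pH = 1.78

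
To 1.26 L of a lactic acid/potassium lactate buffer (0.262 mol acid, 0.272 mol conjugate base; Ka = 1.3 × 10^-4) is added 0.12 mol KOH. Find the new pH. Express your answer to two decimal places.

After neutralization: n(CH3CH(OH)COOH) = 0.142 mol, n(CH3CH(OH)COO-) = 0.392 mol.
pKa = −log(1.3 × 10^-4) = 3.886
Henderson–Hasselbalch with mole ratio 0.392/0.142: pH = 3.886 + (+0.441)

pH = 4.33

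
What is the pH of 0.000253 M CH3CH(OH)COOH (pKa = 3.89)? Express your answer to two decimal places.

CH3CH(OH)COOH ⇌ CH3CH(OH)COO- + H+
Ka = 10^(−3.89) = 1.29 × 10^-4
Let x = [H+] at equilibrium. Ka = x²/(0.000253 − x).
The 5% rule fails; solving x² + Ka·x − Ka·C₀ = 0 exactly:
x = [−0.000129 + √(0.000129² + 1.31e-07)]/2 = 1.27 × 10^-4 M
pH = −log(1.27 × 10^-4) = 3.90

pH = 3.90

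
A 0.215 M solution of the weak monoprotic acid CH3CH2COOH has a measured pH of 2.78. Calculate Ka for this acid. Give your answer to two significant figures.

[H+] = 10^(-2.78) = 1.66 × 10^-3 M
At equilibrium [HA] = 0.215 − 1.66 × 10^-3 = 2.13 × 10^-1 M
Ka = [H+][A-]/[HA] = (1.66 × 10^-3)² / 2.13 × 10^-1 = 1.3 × 10^-5

Ka = 1.3 × 10^-5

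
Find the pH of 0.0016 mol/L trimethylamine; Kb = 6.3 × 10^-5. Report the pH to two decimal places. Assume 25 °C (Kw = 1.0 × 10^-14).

(CH3)3N + H2O ⇌ (CH3)3NH+ + OH-
From the ICE table, Kb = x²/(0.0016 − x) = 6.3 × 10^-5.
Here C₀/Kb ≈ 25.4, so the small-x approximation fails. Use the quadratic:
x = (−Kb + √(Kb² + 4·Kb·C₀))/2 = 2.88 × 10^-4 M
pOH = 3.54, so pH = 14.00 − pOH = 10.46

pH = 10.46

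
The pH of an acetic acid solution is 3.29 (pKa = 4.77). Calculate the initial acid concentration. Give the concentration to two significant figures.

[H+] = 10^(-3.29) = 5.13 × 10^-4 M = x
Ka = 10^(−4.77) = 1.70 × 10^-5
Ka = x²/(C₀ − x) ⇒ C₀ = x + x²/Ka
C₀ = 5.13 × 10^-4 + (5.13 × 10^-4)²/(1.70 × 10^-5) = 1.60 × 10^-2 M

C₀ = 1.6 × 10^-2 M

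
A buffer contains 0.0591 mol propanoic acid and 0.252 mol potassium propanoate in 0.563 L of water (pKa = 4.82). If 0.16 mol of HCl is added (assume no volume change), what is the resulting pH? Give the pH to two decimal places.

pH = 4.44

After neutralization: n(CH3CH2COOH) = 0.219 mol, n(CH3CH2COO-) = 0.092 mol.
Henderson–Hasselbalch with mole ratio 0.092/0.219: pH = 4.82 + (-0.377)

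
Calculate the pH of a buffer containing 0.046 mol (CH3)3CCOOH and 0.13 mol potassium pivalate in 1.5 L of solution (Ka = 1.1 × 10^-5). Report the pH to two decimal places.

pKa = −log(1.1 × 10^-5) = 4.959
pH = pKa + log([A⁻]/[HA]) = 4.959 + log(0.13/0.046)
pH = 4.959 + (+0.451) = 5.41

pH = 5.41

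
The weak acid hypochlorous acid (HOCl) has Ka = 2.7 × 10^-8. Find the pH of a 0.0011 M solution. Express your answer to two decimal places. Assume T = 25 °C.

pH = 5.26

HOCl ⇌ OCl- + H+
Ka = [H+]²/(0.0011 − [H+]) = 2.7 × 10^-8
Neglecting [H+] in the denominator: [H+] = √(2.7 × 10^-8 × 0.0011) = 5.45 × 10^-6 M
Check: 0.5% ionized — well under 5%, approximation valid.
pH = −log(5.45 × 10^-6) = 5.26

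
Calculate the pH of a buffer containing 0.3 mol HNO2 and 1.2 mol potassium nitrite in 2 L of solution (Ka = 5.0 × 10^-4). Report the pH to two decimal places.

pH = 3.90

pKa = −log(5.0 × 10^-4) = 3.301
pH = pKa + log([A⁻]/[HA]) = 3.301 + log(1.2/0.3)
pH = 3.301 + (+0.602) = 3.90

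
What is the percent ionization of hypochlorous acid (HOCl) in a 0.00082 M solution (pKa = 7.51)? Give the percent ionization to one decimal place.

HOCl ⇌ OCl- + H+; let x = [H+] at equilibrium.
Ka = 10^(−7.51) = 3.09 × 10^-8
x ≈ √(Ka·C₀) = √(3.09 × 10^-8 × 0.00082) = 5.03 × 10^-6 M
% ionization = x/C₀ × 100% = 5.03 × 10^-6/0.00082 × 100% = 0.6%

0.6%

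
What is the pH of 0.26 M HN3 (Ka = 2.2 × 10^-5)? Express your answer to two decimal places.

HN3 ⇌ N3- + H+
Ka = [H+]²/(0.26 − [H+]) = 2.2 × 10^-5
Since Ka ≪ C₀, [H+] ≈ √(Ka·C₀) = 2.39 × 10^-3 M.
([H+]/C₀ = 0.92% < 5%, so the approximation holds.)
pH = −log[H+] = −log(2.39 × 10^-3) = 2.62

pH = 2.62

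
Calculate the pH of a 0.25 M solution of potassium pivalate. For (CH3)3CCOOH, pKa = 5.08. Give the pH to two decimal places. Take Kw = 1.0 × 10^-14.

pH = 9.24

(CH3)3CCOO- is the conjugate base of the weak acid (CH3)3CCOOH.
Ka = 10^(−5.08) = 8.32 × 10^-6
Kb = Kw/Ka = 1.0×10^-14 / 8.32 × 10^-6 = 1.20 × 10^-9
Let x = [OH-] at equilibrium. Kb = x²/(0.25 − x).
Since Kb ≪ C₀, x ≈ √(Kb·C₀) = 1.73 × 10^-5 M.
(x/C₀ = 0.0069% < 5%, so the approximation holds.)
pOH = −log(1.73 × 10^-5) = 4.76; pH = 14.00 − 4.76 = 9.24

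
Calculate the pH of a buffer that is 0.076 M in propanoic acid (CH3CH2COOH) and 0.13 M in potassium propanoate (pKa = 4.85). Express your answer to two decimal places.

pH = 5.08

Henderson–Hasselbalch: pH = pKa + log([CH3CH2COO-]/[CH3CH2COOH]) = 4.85 + log(0.13/0.076)
pH = 4.85 + (+0.233) = 5.08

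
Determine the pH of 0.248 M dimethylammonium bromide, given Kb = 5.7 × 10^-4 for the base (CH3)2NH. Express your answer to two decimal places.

pH = 5.68

(CH3)2NH2+ is the conjugate acid of the weak base (CH3)2NH.
Ka = Kw/Kb = 1.0×10^-14 / 5.7 × 10^-4 = 1.75 × 10^-11
From the ICE table, Ka = [H+]²/(0.248 − [H+]) = 1.75 × 10^-11.
Neglecting [H+] in the denominator: [H+] = √(1.75 × 10^-11 × 0.248) = 2.08 × 10^-6 M
([H+]/C₀ = 0.00084% < 5%, so the approximation holds.)
pH = −log[H+] = −log(2.08 × 10^-6) = 5.68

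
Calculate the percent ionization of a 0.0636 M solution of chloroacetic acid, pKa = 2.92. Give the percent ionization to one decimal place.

ClCH2COOH ⇌ ClCH2COO- + H+; let x = [H+] at equilibrium.
Ka = 10^(−2.92) = 1.20 × 10^-3
Solve x² + 0.0012x − 7.63e-05 = 0 → x = 8.16 × 10^-3 M
% ionization = x/C₀ × 100% = 8.16 × 10^-3/0.0636 × 100% = 12.8%

12.8%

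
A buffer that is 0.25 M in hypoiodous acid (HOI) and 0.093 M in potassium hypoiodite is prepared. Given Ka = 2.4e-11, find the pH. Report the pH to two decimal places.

pKa = −log(2.4 × 10^-11) = 10.620
pH = pKa + log([A⁻]/[HA]) = 10.620 + log(0.093/0.25)
pH = 10.620 + (-0.429) = 10.19

pH = 10.19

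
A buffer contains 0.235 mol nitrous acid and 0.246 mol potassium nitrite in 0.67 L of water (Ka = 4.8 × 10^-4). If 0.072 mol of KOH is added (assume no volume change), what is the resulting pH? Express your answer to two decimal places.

After neutralization: n(HNO2) = 0.163 mol, n(NO2-) = 0.318 mol.
pKa = −log(4.8 × 10^-4) = 3.319
pH = pKa + log(n_NO2-/n_HNO2) = 3.319 + log(0.318/0.163) = 3.319 + (+0.290)

pH = 3.61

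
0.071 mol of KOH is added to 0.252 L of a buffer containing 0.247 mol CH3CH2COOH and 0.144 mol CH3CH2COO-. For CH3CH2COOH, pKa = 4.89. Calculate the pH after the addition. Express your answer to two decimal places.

pH = 4.98

OH- converts CH3CH2COOH to CH3CH2COO-: CH3CH2COOH → 0.176 mol, CH3CH2COO- → 0.215 mol.
pH = pKa + log(n_CH3CH2COO-/n_CH3CH2COOH) = 4.89 + log(0.215/0.176) = 4.89 + (+0.087)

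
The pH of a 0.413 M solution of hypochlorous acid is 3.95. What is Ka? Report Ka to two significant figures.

[H+] = 10^(-3.95) = 1.12 × 10^-4 M
At equilibrium [HA] = 0.413 − 1.12 × 10^-4 = 4.13 × 10^-1 M
Ka = [H+][A-]/[HA] = (1.12 × 10^-4)² / 4.13 × 10^-1 = 3.0 × 10^-8

Ka = 3.0 × 10^-8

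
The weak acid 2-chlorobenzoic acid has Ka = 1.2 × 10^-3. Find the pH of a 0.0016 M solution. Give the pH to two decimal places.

ClC6H4COOH ⇌ ClC6H4COO- + H+
Ka = [H+]²/(0.0016 − [H+]) = 1.2 × 10^-3
Here C₀/Ka ≈ 1.33, so the small-[H+] approximation fails. Use the quadratic:
[H+] = [−0.0012 + √(0.0012² + 7.68e-06)]/2 = 9.10 × 10^-4 M
pH = −log[H+] = −log(9.10 × 10^-4) = 3.04

pH = 3.04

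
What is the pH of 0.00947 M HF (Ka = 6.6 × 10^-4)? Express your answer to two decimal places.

HF ⇌ F- + H+
Ka = x²/(0.00947 − x) = 6.6 × 10^-4
The 5% rule fails; solving x² + Ka·x − Ka·C₀ = 0 exactly:
x = (−Ka + √(Ka² + 4·Ka·C₀))/2 = 2.19 × 10^-3 M
pH = −log[H+] = −log(2.19 × 10^-3) = 2.66

pH = 2.66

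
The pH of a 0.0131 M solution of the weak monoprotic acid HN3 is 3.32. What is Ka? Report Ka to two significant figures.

Ka = 1.8 × 10^-5

[H+] = 10^(-3.32) = 4.79 × 10^-4 M
At equilibrium [HA] = 0.0131 − 4.79 × 10^-4 = 1.26 × 10^-2 M
Ka = [H+][A-]/[HA] = (4.79 × 10^-4)² / 1.26 × 10^-2 = 1.8 × 10^-5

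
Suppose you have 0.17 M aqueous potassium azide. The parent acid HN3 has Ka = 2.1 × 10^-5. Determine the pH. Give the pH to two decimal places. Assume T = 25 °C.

pH = 8.95

N3- is the conjugate base of the weak acid HN3.
Kb = Kw/Ka = 1.0×10^-14 / 2.1 × 10^-5 = 4.76 × 10^-10
Let x = [OH-] at equilibrium. Kb = x²/(0.17 − x).
Since Kb ≪ C₀, x ≈ √(Kb·C₀) = 9.00 × 10^-6 M.
Check: 0.0053% ionized — well under 5%, approximation valid.
pOH = −log(9.00 × 10^-6) = 5.05; pH = 14.00 − 5.05 = 8.95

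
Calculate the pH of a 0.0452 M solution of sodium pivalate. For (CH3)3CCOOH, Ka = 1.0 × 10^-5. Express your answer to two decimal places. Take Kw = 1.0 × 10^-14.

(CH3)3CCOO- is the conjugate base of the weak acid (CH3)3CCOOH.
Kb = Kw/Ka = 1.0×10^-14 / 1.0 × 10^-5 = 1.00 × 10^-9
Kb = x²/(0.0452 − x) = 1.00 × 10^-9
Since Kb ≪ C₀, x ≈ √(Kb·C₀) = 6.72 × 10^-6 M.
pOH = −log(6.72 × 10^-6) = 5.17; pH = 14.00 − 5.17 = 8.83

pH = 8.83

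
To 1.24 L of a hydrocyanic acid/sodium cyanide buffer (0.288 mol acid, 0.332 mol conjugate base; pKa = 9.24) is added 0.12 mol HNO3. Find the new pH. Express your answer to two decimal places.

pH = 8.96

After neutralization: n(HCN) = 0.408 mol, n(CN-) = 0.212 mol.
pH = pKa + log([A⁻]/[HA]) = 9.24 + log(0.212/0.408) = 9.24 -0.284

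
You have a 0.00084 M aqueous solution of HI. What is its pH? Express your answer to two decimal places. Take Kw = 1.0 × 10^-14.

pH = 3.08

HI is a strong acid and dissociates completely, so [H+] = 0.00084 M.
pH = -log(0.00084) = 3.08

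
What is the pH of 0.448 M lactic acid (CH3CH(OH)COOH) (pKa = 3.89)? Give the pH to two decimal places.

pH = 2.12

CH3CH(OH)COOH ⇌ CH3CH(OH)COO- + H+
Ka = 10^(−3.89) = 1.29 × 10^-4
From the ICE table, Ka = [H+]²/(0.448 − [H+]) = 1.29 × 10^-4.
Since Ka ≪ C₀, [H+] ≈ √(Ka·C₀) = 7.60 × 10^-3 M.
pH = −log(7.60 × 10^-3) = 2.12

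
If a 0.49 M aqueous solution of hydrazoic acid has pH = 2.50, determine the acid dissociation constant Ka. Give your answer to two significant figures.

Ka = 2.1 × 10^-5

[H+] = 10^(-2.50) = 3.16 × 10^-3 M
At equilibrium [HA] = 0.49 − 3.16 × 10^-3 = 4.87 × 10^-1 M
Ka = [H+][A-]/[HA] = (3.16 × 10^-3)² / 4.87 × 10^-1 = 2.1 × 10^-5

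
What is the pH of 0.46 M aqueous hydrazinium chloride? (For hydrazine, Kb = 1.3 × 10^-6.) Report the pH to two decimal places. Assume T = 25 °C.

pH = 4.23

N2H5+ is the conjugate acid of the weak base N2H4.
Ka = Kw/Kb = 1.0×10^-14 / 1.3 × 10^-6 = 7.69 × 10^-9
Ka = x²/(0.46 − x) = 7.69 × 10^-9
Assume x ≪ 0.46: x ≈ √(7.69 × 10^-9 × 0.46) = 5.95 × 10^-5 M
pH = −log[H+] = −log(5.95 × 10^-5) = 4.23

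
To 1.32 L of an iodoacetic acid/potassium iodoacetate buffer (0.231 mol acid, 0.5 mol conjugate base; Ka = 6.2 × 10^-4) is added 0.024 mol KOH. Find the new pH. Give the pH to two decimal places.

OH- converts ICH2COOH to ICH2COO-: ICH2COOH → 0.207 mol, ICH2COO- → 0.524 mol.
pKa = −log(6.2 × 10^-4) = 3.208
Henderson–Hasselbalch with mole ratio 0.524/0.207: pH = 3.208 + (+0.403)

pH = 3.61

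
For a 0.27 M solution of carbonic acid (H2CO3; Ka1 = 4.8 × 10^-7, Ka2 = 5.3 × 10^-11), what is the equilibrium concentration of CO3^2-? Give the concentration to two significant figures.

First ionization gives [H+] ≈ [HCO3-] = 3.60 × 10^-4 M.
Second step: Ka2 = [H+][CO3^2-]/[HCO3-] ≈ [CO3^2-] (since [H+] ≈ [HCO3-]).
So [CO3^2-] ≈ Ka2.

5.3 × 10^-11 M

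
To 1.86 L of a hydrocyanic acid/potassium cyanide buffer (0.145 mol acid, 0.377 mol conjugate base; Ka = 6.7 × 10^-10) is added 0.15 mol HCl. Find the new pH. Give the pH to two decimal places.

pH = 9.06

After neutralization: n(HCN) = 0.295 mol, n(CN-) = 0.227 mol.
pKa = −log(6.7 × 10^-10) = 9.174
Henderson–Hasselbalch with mole ratio 0.227/0.295: pH = 9.174 + (-0.114)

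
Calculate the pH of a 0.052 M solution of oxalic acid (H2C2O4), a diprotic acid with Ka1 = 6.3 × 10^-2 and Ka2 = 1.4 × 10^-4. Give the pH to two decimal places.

Ka1 ≫ Ka2, so treat the first dissociation as the only significant source of H+.
Ka1 = x²/(0.052 − x) = 6.3 × 10^-2
Solving the quadratic: x = (−Ka1 + √(Ka1² + 4·Ka1·C₀))/2 = 3.38 × 10^-2 M
pH = −log(3.38 × 10^-2) = 1.47

pH = 1.47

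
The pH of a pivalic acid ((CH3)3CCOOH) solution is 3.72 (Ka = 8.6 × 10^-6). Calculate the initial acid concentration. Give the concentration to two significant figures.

C₀ = 4.4 × 10^-3 M

[H+] = 10^(-3.72) = 1.91 × 10^-4 M = x
Ka = x²/(C₀ − x) ⇒ C₀ = x + x²/Ka
C₀ = 1.91 × 10^-4 + (1.91 × 10^-4)²/(8.6 × 10^-6) = 4.43 × 10^-3 M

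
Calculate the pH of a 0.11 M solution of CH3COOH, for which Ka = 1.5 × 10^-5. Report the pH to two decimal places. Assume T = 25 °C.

CH3COOH ⇌ CH3COO- + H+
Ka = [H+]²/(0.11 − [H+]) = 1.5 × 10^-5
Assume [H+] ≪ 0.11: [H+] ≈ √(1.5 × 10^-5 × 0.11) = 1.28 × 10^-3 M
pH = −log(1.28 × 10^-3) = 2.89

pH = 2.89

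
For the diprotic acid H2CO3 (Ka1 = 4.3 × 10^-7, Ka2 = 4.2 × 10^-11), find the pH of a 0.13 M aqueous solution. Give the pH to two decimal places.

Since Ka1 ≫ Ka2, the first ionization dominates [H+].
Ka1 = x²/(0.13 − x) = 4.3 × 10^-7
x ≈ √(4.3 × 10^-7 × 0.13) = 2.36 × 10^-4 M
pH = −log(2.36 × 10^-4) = 3.63

pH = 3.63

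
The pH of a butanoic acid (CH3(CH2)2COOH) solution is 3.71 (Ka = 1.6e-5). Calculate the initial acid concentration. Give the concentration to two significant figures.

[H+] = 10^(-3.71) = 1.95 × 10^-4 M = x
Ka = x²/(C₀ − x) ⇒ C₀ = x + x²/Ka
C₀ = 1.95 × 10^-4 + (1.95 × 10^-4)²/(1.6 × 10^-5) = 2.57 × 10^-3 M

C₀ = 2.6 × 10^-3 M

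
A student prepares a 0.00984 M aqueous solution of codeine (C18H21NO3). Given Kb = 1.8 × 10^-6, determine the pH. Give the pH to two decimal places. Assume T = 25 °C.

pH = 10.12

C18H21NO3 + H2O ⇌ C18H22NO3+ + OH-
From the ICE table, Kb = [OH-]²/(0.00984 − [OH-]) = 1.8 × 10^-6.
Assume [OH-] ≪ 0.00984: [OH-] ≈ √(1.8 × 10^-6 × 0.00984) = 1.33 × 10^-4 M
([OH-]/C₀ = 1.4% < 5%, so the approximation holds.)
pOH = −log(1.33 × 10^-4) = 3.88; pH = 14.00 − 3.88 = 10.12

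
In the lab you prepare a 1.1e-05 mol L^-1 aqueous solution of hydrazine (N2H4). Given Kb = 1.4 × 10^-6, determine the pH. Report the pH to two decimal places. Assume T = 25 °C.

pH = 8.52

N2H4 + H2O ⇌ N2H5+ + OH-
Kb = [OH-]²/(1.1e-05 − [OH-]) = 1.4 × 10^-6
[OH-] is not negligible relative to C₀; solve [OH-]² + 1.4e-06·[OH-] − 1.54e-11 = 0.
[OH-] = [−1.4e-06 + √(1.4e-06² + 6.16e-11)]/2 = 3.29 × 10^-6 M
pOH = 5.48, so pH = 14.00 − pOH = 8.52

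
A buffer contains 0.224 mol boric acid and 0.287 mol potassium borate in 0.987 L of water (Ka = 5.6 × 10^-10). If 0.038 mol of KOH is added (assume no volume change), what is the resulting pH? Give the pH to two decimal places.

After neutralization: n(B(OH)3) = 0.186 mol, n(B(OH)4-) = 0.325 mol.
pKa = −log(5.6 × 10^-10) = 9.252
Henderson–Hasselbalch with mole ratio 0.325/0.186: pH = 9.252 + (+0.242)

pH = 9.49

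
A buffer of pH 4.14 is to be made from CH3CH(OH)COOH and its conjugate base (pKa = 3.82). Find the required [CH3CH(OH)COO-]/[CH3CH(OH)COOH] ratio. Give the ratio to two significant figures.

ratio = 2.1

pH = pKa + log(r) ⇒ log(r) = 4.14 − 3.82 = +0.32
r = [CH3CH(OH)COO-]/[CH3CH(OH)COOH] = 10^(+0.32) = 2.09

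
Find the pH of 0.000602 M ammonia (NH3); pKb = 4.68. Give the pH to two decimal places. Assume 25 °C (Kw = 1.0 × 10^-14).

pH = 10.01

NH3 + H2O ⇌ NH4+ + OH-
Kb = 10^(−4.68) = 2.09 × 10^-5
From the ICE table, Kb = x²/(0.000602 − x) = 2.09 × 10^-5.
x is not negligible relative to C₀; solve x² + 2.09e-05·x − 1.26e-08 = 0.
x = [−2.09e-05 + √(2.09e-05² + 5.03e-08)]/2 = 1.02 × 10^-4 M
pOH = 3.99, so pH = 14.00 − pOH = 10.01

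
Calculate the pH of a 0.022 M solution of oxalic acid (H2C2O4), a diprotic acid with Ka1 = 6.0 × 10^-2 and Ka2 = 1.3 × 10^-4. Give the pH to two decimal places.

pH = 1.77

Ka1 ≫ Ka2, so treat the first dissociation as the only significant source of H+.
Ka1 = x²/(0.022 − x) = 6.0 × 10^-2
Solving the quadratic: x = (−Ka1 + √(Ka1² + 4·Ka1·C₀))/2 = 1.71 × 10^-2 M
pH = −log(1.71 × 10^-2) = 1.77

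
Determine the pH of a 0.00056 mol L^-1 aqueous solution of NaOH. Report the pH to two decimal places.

pH = 10.75

NaOH is a strong base; [OH-] = 0.00056 M.
pOH = -log(0.00056) = 3.25
pH = 14.00 - 3.25 = 10.75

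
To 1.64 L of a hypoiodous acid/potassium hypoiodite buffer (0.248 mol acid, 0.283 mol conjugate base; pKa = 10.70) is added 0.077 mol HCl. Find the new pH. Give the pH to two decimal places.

After neutralization: n(HOI) = 0.325 mol, n(OI-) = 0.206 mol.
pH = pKa + log(n_OI-/n_HOI) = 10.70 + log(0.206/0.325) = 10.70 + (-0.198)

pH = 10.50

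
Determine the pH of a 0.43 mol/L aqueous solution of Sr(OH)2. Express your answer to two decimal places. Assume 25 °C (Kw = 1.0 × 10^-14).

pH = 13.93

Sr(OH)2 is a strong base (each formula unit releases 2 OH-); [OH-] = 0.86 M.
pOH = -log(0.86) = 0.07
pH = 14.00 - 0.07 = 13.93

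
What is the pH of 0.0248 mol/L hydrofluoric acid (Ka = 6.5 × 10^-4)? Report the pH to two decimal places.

pH = 2.43

HF ⇌ F- + H+
Let x = [H+] at equilibrium. Ka = x²/(0.0248 − x).
The 5% rule fails; solving x² + Ka·x − Ka·C₀ = 0 exactly:
x = (−Ka + √(Ka² + 4·Ka·C₀))/2 = 3.70 × 10^-3 M
pH = −log(3.70 × 10^-3) = 2.43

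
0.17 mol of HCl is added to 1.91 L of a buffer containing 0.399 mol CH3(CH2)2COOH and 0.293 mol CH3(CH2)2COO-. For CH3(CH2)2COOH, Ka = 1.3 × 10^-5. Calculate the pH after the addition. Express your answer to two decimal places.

pH = 4.22

After neutralization: n(CH3(CH2)2COOH) = 0.569 mol, n(CH3(CH2)2COO-) = 0.123 mol.
pKa = −log(1.3 × 10^-5) = 4.886
Henderson–Hasselbalch with mole ratio 0.123/0.569: pH = 4.886 + (-0.665)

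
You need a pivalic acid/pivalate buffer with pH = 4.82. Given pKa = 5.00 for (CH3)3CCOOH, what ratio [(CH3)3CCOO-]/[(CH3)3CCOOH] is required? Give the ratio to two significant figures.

pH = pKa + log(r) ⇒ log(r) = 4.82 − 5.00 = -0.18
r = [(CH3)3CCOO-]/[(CH3)3CCOOH] = 10^(-0.18) = 0.661

ratio = 0.66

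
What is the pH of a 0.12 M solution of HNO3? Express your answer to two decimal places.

pH = 0.92

HNO3 is a strong acid and dissociates completely, so [H+] = 0.12 M.
pH = -log(0.12) = 0.92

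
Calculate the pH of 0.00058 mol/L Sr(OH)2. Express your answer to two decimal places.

Sr(OH)2 is a strong base (each formula unit releases 2 OH-); [OH-] = 0.00116 M.
pOH = -log(0.00116) = 2.94
pH = 14.00 - 2.94 = 11.06

pH = 11.06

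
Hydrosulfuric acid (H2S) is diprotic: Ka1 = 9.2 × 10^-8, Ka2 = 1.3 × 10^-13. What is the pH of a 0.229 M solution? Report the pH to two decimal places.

Since Ka1 ≫ Ka2, the first ionization dominates [H+].
Ka1 = x²/(0.229 − x) = 9.2 × 10^-8
x ≈ √(9.2 × 10^-8 × 0.229) = 1.45 × 10^-4 M
pH = −log(1.45 × 10^-4) = 3.84

pH = 3.84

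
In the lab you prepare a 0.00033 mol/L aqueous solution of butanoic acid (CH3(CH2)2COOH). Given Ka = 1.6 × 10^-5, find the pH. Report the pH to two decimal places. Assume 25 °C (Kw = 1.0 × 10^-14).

CH3(CH2)2COOH ⇌ CH3(CH2)2COO- + H+
Ka = [H+]²/(0.00033 − [H+]) = 1.6 × 10^-5
Here C₀/Ka ≈ 20.6, so the small-[H+] approximation fails. Use the quadratic:
[H+] = (−Ka + √(Ka² + 4·Ka·C₀))/2 = 6.51 × 10^-5 M
pH = −log[H+] = −log(6.51 × 10^-5) = 4.19

pH = 4.19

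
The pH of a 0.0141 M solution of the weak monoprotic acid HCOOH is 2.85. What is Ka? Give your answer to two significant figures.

[H+] = 10^(-2.85) = 1.41 × 10^-3 M
At equilibrium [HA] = 0.0141 − 1.41 × 10^-3 = 1.27 × 10^-2 M
Ka = [H+][A-]/[HA] = (1.41 × 10^-3)² / 1.27 × 10^-2 = 1.6 × 10^-4

Ka = 1.6 × 10^-4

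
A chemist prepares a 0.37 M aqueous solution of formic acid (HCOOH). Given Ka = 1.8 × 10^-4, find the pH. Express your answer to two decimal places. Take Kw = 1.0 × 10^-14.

HCOOH ⇌ HCOO- + H+
Ka = [H+]²/(0.37 − [H+]) = 1.8 × 10^-4
Assume [H+] ≪ 0.37: [H+] ≈ √(1.8 × 10^-4 × 0.37) = 8.16 × 10^-3 M
([H+]/C₀ = 2.2% < 5%, so the approximation holds.)
pH = −log[H+] = −log(8.16 × 10^-3) = 2.09

pH = 2.09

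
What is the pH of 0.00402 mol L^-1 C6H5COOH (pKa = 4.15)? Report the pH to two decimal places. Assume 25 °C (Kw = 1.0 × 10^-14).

C6H5COOH ⇌ C6H5COO- + H+
Ka = 10^(−4.15) = 7.08 × 10^-5
From the ICE table, Ka = [H+]²/(0.00402 − [H+]) = 7.08 × 10^-5.
Here C₀/Ka ≈ 56.8, so the small-[H+] approximation fails. Use the quadratic:
[H+] = (−Ka + √(Ka² + 4·Ka·C₀))/2 = 4.99 × 10^-4 M
pH = −log[H+] = −log(4.99 × 10^-4) = 3.30

pH = 3.30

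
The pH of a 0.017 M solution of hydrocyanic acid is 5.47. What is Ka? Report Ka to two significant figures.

Ka = 6.8 × 10^-10

[H+] = 10^(-5.47) = 3.39 × 10^-6 M
At equilibrium [HA] = 0.017 − 3.39 × 10^-6 = 1.70 × 10^-2 M
Ka = [H+][A-]/[HA] = (3.39 × 10^-6)² / 1.70 × 10^-2 = 6.8 × 10^-10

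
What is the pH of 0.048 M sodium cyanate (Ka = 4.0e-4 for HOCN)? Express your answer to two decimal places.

OCN- is the conjugate base of the weak acid HOCN.
Kb = Kw/Ka = 1.0×10^-14 / 4.0 × 10^-4 = 2.50 × 10^-11
Kb = x²/(0.048 − x) = 2.50 × 10^-11
Since Kb ≪ C₀, x ≈ √(Kb·C₀) = 1.10 × 10^-6 M.
Check: 0.0023% ionized — well under 5%, approximation valid.
pOH = −log(1.10 × 10^-6) = 5.96; pH = 14.00 − 5.96 = 8.04

pH = 8.04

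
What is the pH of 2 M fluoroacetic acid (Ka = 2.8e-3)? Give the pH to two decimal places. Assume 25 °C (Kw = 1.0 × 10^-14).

FCH2COOH ⇌ FCH2COO- + H+
From the ICE table, Ka = x²/(2 − x) = 2.8 × 10^-3.
Neglecting x in the denominator: x = √(2.8 × 10^-3 × 2) = 7.48 × 10^-2 M
pH = −log(7.48 × 10^-2) = 1.13

pH = 1.13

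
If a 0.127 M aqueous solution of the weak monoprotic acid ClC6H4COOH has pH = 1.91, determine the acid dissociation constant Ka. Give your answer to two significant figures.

[H+] = 10^(-1.91) = 1.23 × 10^-2 M
At equilibrium [HA] = 0.127 − 1.23 × 10^-2 = 1.15 × 10^-1 M
Ka = [H+][A-]/[HA] = (1.23 × 10^-2)² / 1.15 × 10^-1 = 1.3 × 10^-3

Ka = 1.3 × 10^-3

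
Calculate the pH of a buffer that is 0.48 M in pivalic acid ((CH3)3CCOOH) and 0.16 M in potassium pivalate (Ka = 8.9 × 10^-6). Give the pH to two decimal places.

pH = 4.57

pKa = −log(8.9 × 10^-6) = 5.051
Using pH = pKa + log([base]/[acid]) with [base]/[acid] = 0.16/0.48:
pH = 5.051 + (-0.477) = 4.57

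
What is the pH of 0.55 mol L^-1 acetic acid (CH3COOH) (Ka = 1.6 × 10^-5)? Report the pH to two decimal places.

pH = 2.53

CH3COOH ⇌ CH3COO- + H+
From the ICE table, Ka = [H+]²/(0.55 − [H+]) = 1.6 × 10^-5.
Neglecting [H+] in the denominator: [H+] = √(1.6 × 10^-5 × 0.55) = 2.97 × 10^-3 M
Check: 0.54% ionized — well under 5%, approximation valid.
pH = −log[H+] = −log(2.97 × 10^-3) = 2.53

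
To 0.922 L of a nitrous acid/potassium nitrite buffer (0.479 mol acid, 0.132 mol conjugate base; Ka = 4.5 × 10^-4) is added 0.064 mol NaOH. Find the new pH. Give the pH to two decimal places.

pH = 3.02

After neutralization: n(HNO2) = 0.415 mol, n(NO2-) = 0.196 mol.
pKa = −log(4.5 × 10^-4) = 3.347
Henderson–Hasselbalch with mole ratio 0.196/0.415: pH = 3.347 + (-0.326)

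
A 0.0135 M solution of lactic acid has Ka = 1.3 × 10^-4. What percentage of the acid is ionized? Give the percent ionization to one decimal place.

CH3CH(OH)COOH ⇌ CH3CH(OH)COO- + H+; let x = [H+] at equilibrium.
Solve x² + 0.00013x − 1.75e-06 = 0 → x = 1.26 × 10^-3 M
Fraction ionized = 1.26 × 10^-3 / 0.0135 = 0.0933 → 9.3%

9.3%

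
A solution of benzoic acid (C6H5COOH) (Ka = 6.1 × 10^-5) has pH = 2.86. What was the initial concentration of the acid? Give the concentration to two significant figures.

[H+] = 10^(-2.86) = 1.38 × 10^-3 M = x
Ka = x²/(C₀ − x) ⇒ C₀ = x + x²/Ka
C₀ = 1.38 × 10^-3 + (1.38 × 10^-3)²/(6.1 × 10^-5) = 3.26 × 10^-2 M

C₀ = 3.3 × 10^-2 M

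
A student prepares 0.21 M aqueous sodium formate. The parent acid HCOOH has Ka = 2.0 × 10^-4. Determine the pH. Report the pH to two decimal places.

HCOO- is the conjugate base of the weak acid HCOOH.
Kb = Kw/Ka = 1.0×10^-14 / 2.0 × 10^-4 = 5.00 × 10^-11
Kb = x²/(0.21 − x) = 5.00 × 10^-11
Assume x ≪ 0.21: x ≈ √(5.00 × 10^-11 × 0.21) = 3.24 × 10^-6 M
Check: 0.0015% ionized — well under 5%, approximation valid.
pOH = −log(3.24 × 10^-6) = 5.49; pH = 14.00 − 5.49 = 8.51

pH = 8.51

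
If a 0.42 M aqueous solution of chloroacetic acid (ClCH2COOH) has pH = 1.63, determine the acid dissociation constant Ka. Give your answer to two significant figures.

Ka = 1.4 × 10^-3

[H+] = 10^(-1.63) = 2.34 × 10^-2 M
At equilibrium [HA] = 0.42 − 2.34 × 10^-2 = 3.97 × 10^-1 M
Ka = [H+][A-]/[HA] = (2.34 × 10^-2)² / 3.97 × 10^-1 = 1.4 × 10^-3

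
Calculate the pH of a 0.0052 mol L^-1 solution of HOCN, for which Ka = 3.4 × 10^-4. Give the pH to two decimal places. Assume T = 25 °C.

HOCN ⇌ OCN- + H+
From the ICE table, Ka = [H+]²/(0.0052 − [H+]) = 3.4 × 10^-4.
Here C₀/Ka ≈ 15.3, so the small-[H+] approximation fails. Use the quadratic:
[H+] = [−0.00034 + √(0.00034² + 7.07e-06)]/2 = 1.17 × 10^-3 M
pH = −log(1.17 × 10^-3) = 2.93

pH = 2.93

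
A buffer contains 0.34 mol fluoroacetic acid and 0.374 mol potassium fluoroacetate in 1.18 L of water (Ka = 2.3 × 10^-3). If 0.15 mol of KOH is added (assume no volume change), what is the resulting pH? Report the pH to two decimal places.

pH = 3.08

OH- converts FCH2COOH to FCH2COO-: FCH2COOH → 0.19 mol, FCH2COO- → 0.524 mol.
pKa = −log(2.3 × 10^-3) = 2.638
pH = pKa + log(n_FCH2COO-/n_FCH2COOH) = 2.638 + log(0.524/0.19) = 2.638 + (+0.441)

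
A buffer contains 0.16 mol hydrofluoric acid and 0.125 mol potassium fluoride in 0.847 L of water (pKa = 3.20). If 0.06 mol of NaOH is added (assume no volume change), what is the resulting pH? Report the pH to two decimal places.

pH = 3.47

OH- converts HF to F-: HF → 0.1 mol, F- → 0.185 mol.
Henderson–Hasselbalch with mole ratio 0.185/0.1: pH = 3.20 + (+0.267)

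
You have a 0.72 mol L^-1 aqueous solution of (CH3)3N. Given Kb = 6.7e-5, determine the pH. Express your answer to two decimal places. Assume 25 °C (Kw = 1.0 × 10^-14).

pH = 11.84

(CH3)3N + H2O ⇌ (CH3)3NH+ + OH-
From the ICE table, Kb = [OH-]²/(0.72 − [OH-]) = 6.7 × 10^-5.
Assume [OH-] ≪ 0.72: [OH-] ≈ √(6.7 × 10^-5 × 0.72) = 6.95 × 10^-3 M
([OH-]/C₀ = 0.96% < 5%, so the approximation holds.)
pOH = 2.16, so pH = 14.00 − pOH = 11.84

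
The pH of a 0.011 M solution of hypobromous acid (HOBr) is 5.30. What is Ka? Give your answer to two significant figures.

Ka = 2.3 × 10^-9

[H+] = 10^(-5.30) = 5.01 × 10^-6 M
At equilibrium [HA] = 0.011 − 5.01 × 10^-6 = 1.10 × 10^-2 M
Ka = [H+][A-]/[HA] = (5.01 × 10^-6)² / 1.10 × 10^-2 = 2.3 × 10^-9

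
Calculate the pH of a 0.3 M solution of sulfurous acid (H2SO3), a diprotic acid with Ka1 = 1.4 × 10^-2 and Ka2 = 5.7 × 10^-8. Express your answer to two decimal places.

pH = 1.24

Ka1 ≫ Ka2, so treat the first dissociation as the only significant source of H+.
Ka1 = x²/(0.3 − x) = 1.4 × 10^-2
Solving the quadratic: x = (−Ka1 + √(Ka1² + 4·Ka1·C₀))/2 = 5.82 × 10^-2 M
pH = −log(5.82 × 10^-2) = 1.24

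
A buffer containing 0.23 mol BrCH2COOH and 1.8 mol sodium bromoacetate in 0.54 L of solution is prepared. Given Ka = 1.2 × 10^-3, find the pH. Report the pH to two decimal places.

pKa = −log(1.2 × 10^-3) = 2.921
Henderson–Hasselbalch: pH = pKa + log([BrCH2COO-]/[BrCH2COOH]) = 2.921 + log(1.8/0.23)
pH = 2.921 + (+0.894) = 3.81

pH = 3.81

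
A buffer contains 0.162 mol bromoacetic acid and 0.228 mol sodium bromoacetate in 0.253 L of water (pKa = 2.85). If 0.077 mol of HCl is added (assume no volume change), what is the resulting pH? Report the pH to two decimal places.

Added H+ converts BrCH2COO- to BrCH2COOH: BrCH2COOH → 0.239 mol, BrCH2COO- → 0.151 mol.
Henderson–Hasselbalch with mole ratio 0.151/0.239: pH = 2.85 + (-0.199)

pH = 2.65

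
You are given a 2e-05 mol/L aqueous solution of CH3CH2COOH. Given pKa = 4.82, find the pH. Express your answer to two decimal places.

CH3CH2COOH ⇌ CH3CH2COO- + H+
Ka = 10^(−4.82) = 1.51 × 10^-5
From the ICE table, Ka = [H+]²/(2e-05 − [H+]) = 1.51 × 10^-5.
Here C₀/Ka ≈ 1.32, so the small-[H+] approximation fails. Use the quadratic:
[H+] = [−1.51e-05 + √(1.51e-05² + 1.21e-09)]/2 = 1.14 × 10^-5 M
pH = −log(1.14 × 10^-5) = 4.94

pH = 4.94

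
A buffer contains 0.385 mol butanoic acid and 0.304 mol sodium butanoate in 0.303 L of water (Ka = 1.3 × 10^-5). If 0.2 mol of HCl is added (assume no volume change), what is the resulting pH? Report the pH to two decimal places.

pH = 4.14

After neutralization: n(CH3(CH2)2COOH) = 0.585 mol, n(CH3(CH2)2COO-) = 0.104 mol.
pKa = −log(1.3 × 10^-5) = 4.886
Henderson–Hasselbalch with mole ratio 0.104/0.585: pH = 4.886 + (-0.750)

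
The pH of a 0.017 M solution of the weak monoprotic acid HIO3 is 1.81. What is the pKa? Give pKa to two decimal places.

[H+] = 10^(-1.81) = 1.55 × 10^-2 M
At equilibrium [HA] = 0.017 − 1.55 × 10^-2 = 1.50 × 10^-3 M
Ka = [H+][A-]/[HA] = (1.55 × 10^-2)² / 1.50 × 10^-3 = 1.60 × 10^-1
pKa = -log(1.60 × 10^-1) = 0.80

pKa = 0.80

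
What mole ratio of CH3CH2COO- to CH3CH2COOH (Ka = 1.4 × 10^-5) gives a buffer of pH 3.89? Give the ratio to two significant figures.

ratio = 0.11

pKa = -log(1.4 × 10^-5) = 4.854
pH = pKa + log(r) ⇒ log(r) = 3.89 − 4.854 = -0.964
r = [CH3CH2COO-]/[CH3CH2COOH] = 10^(-0.964) = 0.109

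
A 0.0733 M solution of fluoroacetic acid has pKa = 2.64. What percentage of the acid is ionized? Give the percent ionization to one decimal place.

16.2%

FCH2COOH ⇌ FCH2COO- + H+; let x = [H+] at equilibrium.
Ka = 10^(−2.64) = 2.29 × 10^-3
Solve x² + 0.00229x − 0.000168 = 0 → x = 1.19 × 10^-2 M
Fraction ionized = 1.19 × 10^-2 / 0.0733 = 0.1623 → 16.2%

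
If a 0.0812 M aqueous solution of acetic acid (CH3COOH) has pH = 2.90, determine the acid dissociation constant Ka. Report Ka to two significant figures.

[H+] = 10^(-2.90) = 1.26 × 10^-3 M
At equilibrium [HA] = 0.0812 − 1.26 × 10^-3 = 7.99 × 10^-2 M
Ka = [H+][A-]/[HA] = (1.26 × 10^-3)² / 7.99 × 10^-2 = 2.0 × 10^-5

Ka = 2.0 × 10^-5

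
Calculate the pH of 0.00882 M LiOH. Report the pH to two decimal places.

LiOH is a strong base; [OH-] = 0.00882 M.
pOH = -log(0.00882) = 2.05
pH = 14.00 - 2.05 = 11.95

pH = 11.95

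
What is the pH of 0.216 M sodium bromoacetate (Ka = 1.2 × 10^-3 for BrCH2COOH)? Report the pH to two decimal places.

pH = 8.13

BrCH2COO- is the conjugate base of the weak acid BrCH2COOH.
Kb = Kw/Ka = 1.0×10^-14 / 1.2 × 10^-3 = 8.33 × 10^-12
From the ICE table, Kb = x²/(0.216 − x) = 8.33 × 10^-12.
Assume x ≪ 0.216: x ≈ √(8.33 × 10^-12 × 0.216) = 1.34 × 10^-6 M
Check: 0.00062% ionized — well under 5%, approximation valid.
pOH = 5.87, so pH = 14.00 − pOH = 8.13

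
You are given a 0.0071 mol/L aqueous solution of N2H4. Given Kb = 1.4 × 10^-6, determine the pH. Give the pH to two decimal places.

pH = 10.00

N2H4 + H2O ⇌ N2H5+ + OH-
From the ICE table, Kb = [OH-]²/(0.0071 − [OH-]) = 1.4 × 10^-6.
Since Kb ≪ C₀, [OH-] ≈ √(Kb·C₀) = 9.97 × 10^-5 M.
([OH-]/C₀ = 1.4% < 5%, so the approximation holds.)
pOH = 4.00, so pH = 14.00 − pOH = 10.00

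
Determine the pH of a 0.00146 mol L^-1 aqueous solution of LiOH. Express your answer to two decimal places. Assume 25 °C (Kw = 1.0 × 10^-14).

pH = 11.16

LiOH is a strong base; [OH-] = 0.00146 M.
pOH = -log(0.00146) = 2.84
pH = 14.00 - 2.84 = 11.16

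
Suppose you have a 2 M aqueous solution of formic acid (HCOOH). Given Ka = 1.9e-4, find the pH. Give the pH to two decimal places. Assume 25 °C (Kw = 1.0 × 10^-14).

HCOOH ⇌ HCOO- + H+
Ka = [H+]²/(2 − [H+]) = 1.9 × 10^-4
Assume [H+] ≪ 2: [H+] ≈ √(1.9 × 10^-4 × 2) = 1.95 × 10^-2 M
Check: 0.97% ionized — well under 5%, approximation valid.
pH = −log(1.95 × 10^-2) = 1.71

pH = 1.71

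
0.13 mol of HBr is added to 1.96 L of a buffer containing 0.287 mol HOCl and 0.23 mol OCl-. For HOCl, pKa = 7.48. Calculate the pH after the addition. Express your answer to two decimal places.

Added H+ converts OCl- to HOCl: HOCl → 0.417 mol, OCl- → 0.1 mol.
Henderson–Hasselbalch with mole ratio 0.1/0.417: pH = 7.48 + (-0.620)

pH = 6.86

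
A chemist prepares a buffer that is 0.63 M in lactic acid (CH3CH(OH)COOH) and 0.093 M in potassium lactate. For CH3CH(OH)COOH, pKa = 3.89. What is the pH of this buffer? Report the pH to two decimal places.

Henderson–Hasselbalch: pH = pKa + log([CH3CH(OH)COO-]/[CH3CH(OH)COOH]) = 3.89 + log(0.093/0.63)
pH = 3.89 + (-0.831) = 3.06

pH = 3.06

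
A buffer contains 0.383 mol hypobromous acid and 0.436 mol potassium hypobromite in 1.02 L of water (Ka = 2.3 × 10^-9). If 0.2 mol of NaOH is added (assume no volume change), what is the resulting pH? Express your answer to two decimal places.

pH = 9.18

After neutralization: n(HOBr) = 0.183 mol, n(OBr-) = 0.636 mol.
pKa = −log(2.3 × 10^-9) = 8.638
Henderson–Hasselbalch with mole ratio 0.636/0.183: pH = 8.638 + (+0.541)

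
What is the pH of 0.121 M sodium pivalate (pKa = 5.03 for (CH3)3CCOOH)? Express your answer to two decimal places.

(CH3)3CCOO- is the conjugate base of the weak acid (CH3)3CCOOH.
Ka = 10^(−5.03) = 9.33 × 10^-6
Kb = Kw/Ka = 1.0×10^-14 / 9.33 × 10^-6 = 1.07 × 10^-9
Let x = [OH-] at equilibrium. Kb = x²/(0.121 − x).
Neglecting x in the denominator: x = √(1.07 × 10^-9 × 0.121) = 1.14 × 10^-5 M
(x/C₀ = 0.0094% < 5%, so the approximation holds.)
pOH = 4.94, so pH = 14.00 − pOH = 9.06

pH = 9.06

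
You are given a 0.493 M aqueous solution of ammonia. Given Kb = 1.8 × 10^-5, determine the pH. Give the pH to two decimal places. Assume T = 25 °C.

pH = 11.47

NH3 + H2O ⇌ NH4+ + OH-
From the ICE table, Kb = [OH-]²/(0.493 − [OH-]) = 1.8 × 10^-5.
Neglecting [OH-] in the denominator: [OH-] = √(1.8 × 10^-5 × 0.493) = 2.98 × 10^-3 M
Check: 0.6% ionized — well under 5%, approximation valid.
pOH = 2.53, so pH = 14.00 − pOH = 11.47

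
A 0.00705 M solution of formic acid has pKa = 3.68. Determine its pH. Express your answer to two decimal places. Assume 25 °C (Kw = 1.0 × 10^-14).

pH = 2.95

HCOOH ⇌ HCOO- + H+
Ka = 10^(−3.68) = 2.09 × 10^-4
Ka = [H+]²/(0.00705 − [H+]) = 2.09 × 10^-4
[H+] is not negligible relative to C₀; solve [H+]² + 0.000209·[H+] − 1.47e-06 = 0.
[H+] = [−0.000209 + √(0.000209² + 5.89e-06)]/2 = 1.11 × 10^-3 M
pH = −log[H+] = −log(1.11 × 10^-3) = 2.95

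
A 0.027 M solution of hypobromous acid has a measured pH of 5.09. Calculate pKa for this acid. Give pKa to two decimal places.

[H+] = 10^(-5.09) = 8.13 × 10^-6 M
At equilibrium [HA] = 0.027 − 8.13 × 10^-6 = 2.70 × 10^-2 M
Ka = [H+][A-]/[HA] = (8.13 × 10^-6)² / 2.70 × 10^-2 = 2.45 × 10^-9
pKa = -log(2.45 × 10^-9) = 8.61

pKa = 8.61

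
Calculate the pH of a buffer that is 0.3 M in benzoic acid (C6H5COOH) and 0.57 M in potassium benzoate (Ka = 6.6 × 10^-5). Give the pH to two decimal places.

pH = 4.46

pKa = −log(6.6 × 10^-5) = 4.180
Henderson–Hasselbalch: pH = pKa + log([C6H5COO-]/[C6H5COOH]) = 4.180 + log(0.57/0.3)
pH = 4.180 + (+0.279) = 4.46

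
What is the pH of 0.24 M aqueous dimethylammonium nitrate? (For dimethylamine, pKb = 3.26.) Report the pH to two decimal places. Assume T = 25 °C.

(CH3)2NH2+ is the conjugate acid of the weak base (CH3)2NH.
Kb = 10^(−3.26) = 5.50 × 10^-4
Ka = Kw/Kb = 1.0×10^-14 / 5.50 × 10^-4 = 1.82 × 10^-11
Ka = x²/(0.24 − x) = 1.82 × 10^-11
Since Ka ≪ C₀, x ≈ √(Ka·C₀) = 2.09 × 10^-6 M.
Check: 0.00087% ionized — well under 5%, approximation valid.
pH = −log(2.09 × 10^-6) = 5.68

pH = 5.68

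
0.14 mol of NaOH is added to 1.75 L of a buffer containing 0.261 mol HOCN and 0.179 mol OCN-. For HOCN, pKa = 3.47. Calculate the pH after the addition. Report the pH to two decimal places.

pH = 3.89

After neutralization: n(HOCN) = 0.121 mol, n(OCN-) = 0.319 mol.
pH = pKa + log([A⁻]/[HA]) = 3.47 + log(0.319/0.121) = 3.47 +0.421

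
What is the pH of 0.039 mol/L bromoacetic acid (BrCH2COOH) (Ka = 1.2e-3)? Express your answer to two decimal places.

BrCH2COOH ⇌ BrCH2COO- + H+
From the ICE table, Ka = x²/(0.039 − x) = 1.2 × 10^-3.
Here C₀/Ka ≈ 32.5, so the small-x approximation fails. Use the quadratic:
x = [−0.0012 + √(0.0012² + 0.000187)]/2 = 6.27 × 10^-3 M
pH = −log(6.27 × 10^-3) = 2.20

pH = 2.20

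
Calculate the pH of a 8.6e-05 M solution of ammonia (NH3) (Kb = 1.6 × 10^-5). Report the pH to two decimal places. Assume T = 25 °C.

NH3 + H2O ⇌ NH4+ + OH-
Kb = x²/(8.6e-05 − x) = 1.6 × 10^-5
The 5% rule fails; solving x² + Kb·x − Kb·C₀ = 0 exactly:
x = [−1.6e-05 + √(1.6e-05² + 5.5e-09)]/2 = 2.99 × 10^-5 M
pOH = 4.52, so pH = 14.00 − pOH = 9.48

pH = 9.48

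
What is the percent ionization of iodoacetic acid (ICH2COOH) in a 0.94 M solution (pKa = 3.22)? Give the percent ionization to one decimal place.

2.5%

ICH2COOH ⇌ ICH2COO- + H+; let x = [H+] at equilibrium.
Ka = 10^(−3.22) = 6.03 × 10^-4
x ≈ √(Ka·C₀) = √(6.03 × 10^-4 × 0.94) = 2.38 × 10^-2 M
% ionization = x/C₀ × 100% = 2.38 × 10^-2/0.94 × 100% = 2.5%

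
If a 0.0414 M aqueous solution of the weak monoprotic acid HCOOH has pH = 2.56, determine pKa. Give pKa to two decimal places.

pKa = 3.71

[H+] = 10^(-2.56) = 2.75 × 10^-3 M
At equilibrium [HA] = 0.0414 − 2.75 × 10^-3 = 3.86 × 10^-2 M
Ka = [H+][A-]/[HA] = (2.75 × 10^-3)² / 3.86 × 10^-2 = 1.96 × 10^-4
pKa = -log(1.96 × 10^-4) = 3.71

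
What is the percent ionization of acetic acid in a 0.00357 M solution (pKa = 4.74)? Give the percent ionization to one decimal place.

6.9%

CH3COOH ⇌ CH3COO- + H+; let x = [H+] at equilibrium.
Ka = 10^(−4.74) = 1.82 × 10^-5
Ka = x²/(C₀ − x); solving the quadratic gives x = 2.46 × 10^-4 M.
Fraction ionized = 2.46 × 10^-4 / 0.00357 = 0.0689 → 6.9%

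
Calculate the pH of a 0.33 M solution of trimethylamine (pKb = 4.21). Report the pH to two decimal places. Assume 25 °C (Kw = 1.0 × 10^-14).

pH = 11.65

(CH3)3N + H2O ⇌ (CH3)3NH+ + OH-
Kb = 10^(−4.21) = 6.17 × 10^-5
Let x = [OH-] at equilibrium. Kb = x²/(0.33 − x).
Neglecting x in the denominator: x = √(6.17 × 10^-5 × 0.33) = 4.51 × 10^-3 M
pOH = −log(4.51 × 10^-3) = 2.35; pH = 14.00 − 2.35 = 11.65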